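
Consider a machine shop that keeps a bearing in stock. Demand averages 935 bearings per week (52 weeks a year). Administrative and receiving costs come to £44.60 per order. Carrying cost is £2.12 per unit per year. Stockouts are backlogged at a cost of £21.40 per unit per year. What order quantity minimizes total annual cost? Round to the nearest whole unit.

Annual demand D = 935 × 52 = 48,620.
With planned backorders, Q* = √(2DS/H) · √((H+B)/B).
√(2DS/H) = √(2 × 48,620 × 44.6 / 2.12) = 1430.283.
√((H+B)/B) = √((2.12+21.4)/21.4) = 1.0484.
Q* ≈ 1499.456.

Q* ≈ 1,499 bearings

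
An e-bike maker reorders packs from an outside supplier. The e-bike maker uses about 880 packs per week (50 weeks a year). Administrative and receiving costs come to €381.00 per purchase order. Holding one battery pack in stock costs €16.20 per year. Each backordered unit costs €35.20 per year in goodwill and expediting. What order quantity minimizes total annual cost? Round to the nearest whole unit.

Annual demand D = 880 × 50 = 44,000.
With planned backorders, Q* = √(2DS/H) · √((H+B)/B).
√(2DS/H) = √(2 × 44,000 × 381 / 16.2) = 1438.621.
√((H+B)/B) = √((16.2+35.2)/35.2) = 1.2084.
Q* ≈ 1738.427.

Q* ≈ 1,738 packs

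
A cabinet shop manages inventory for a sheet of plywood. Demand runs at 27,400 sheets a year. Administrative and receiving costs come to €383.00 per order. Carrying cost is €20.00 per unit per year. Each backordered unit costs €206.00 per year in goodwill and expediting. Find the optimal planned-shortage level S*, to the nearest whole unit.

S* ≈ 95 sheets

With planned backorders, Q* = √(2DS/H) · √((H+B)/B).
√(2DS/H) = √(2 × 27,400 × 383 / 20) = 1024.412.
√((H+B)/B) = √((20+206)/206) = 1.0474.
Q* ≈ 1072.989.
S* = Q* · H/(H+B) = 1072.989 × 20/226 ≈ 94.955.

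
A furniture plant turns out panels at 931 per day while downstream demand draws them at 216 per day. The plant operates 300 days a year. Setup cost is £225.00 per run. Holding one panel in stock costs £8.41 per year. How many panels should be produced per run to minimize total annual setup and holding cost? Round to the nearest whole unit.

Q* ≈ 2,125 panels

Annual demand D = 216 × 300 = 64,800.
Production build-up factor (1 − d/p) = 1 − 216/931 = 0.7680.
Q* = √(2DS / (H(1 − d/p))) = √(2 × 64,800 × 225 / (8.41 × 0.7680)).
= √(29,160,000 / 6.4588) ≈ 2124.798.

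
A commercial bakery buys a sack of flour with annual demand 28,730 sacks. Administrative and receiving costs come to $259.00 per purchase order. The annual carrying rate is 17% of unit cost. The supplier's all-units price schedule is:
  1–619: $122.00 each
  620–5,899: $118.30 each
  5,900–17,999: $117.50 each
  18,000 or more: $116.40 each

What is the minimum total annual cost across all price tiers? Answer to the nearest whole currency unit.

Holding cost per unit per year at price C is H = 0.17·C.
Candidates are each tier's EOQ (if it falls in that tier) and each price-break quantity.
Tier 1 ($122.00): EOQ = 847.1 exceeds tier's upper bound 619, so this tier is dominated.
EOQ at $118.30 = 860.2 (feasible in tier 2): TC = 28,730×$118.30 + (28,730/860.2)×259 + (860.2/2)×0.17×$118.30 = $3,416,059.14.
EOQ at $117.50 = 863.2 < 5900, so use break Q=5900: TC = 28,730×$117.50 + (28,730/5900.0)×259 + (5900.0/2)×0.17×$117.50 = $3,435,962.45.
EOQ at $116.40 = 867.2 < 18000, so use break Q=18000: TC = 28,730×$116.40 + (28,730/18000.0)×259 + (18000.0/2)×0.17×$116.40 = $3,522,677.39.
Lowest total cost among the candidates is at Q = 860.2.

TC* ≈ $3,416,059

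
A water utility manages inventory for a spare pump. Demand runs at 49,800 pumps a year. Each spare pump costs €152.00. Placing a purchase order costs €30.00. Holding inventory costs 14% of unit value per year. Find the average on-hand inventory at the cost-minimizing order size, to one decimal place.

Average inventory ≈ 187.4 pumps

Holding cost H = 0.14 × €152.00 = €21.2800 per unit per year.
The optimal lot size = √(2DS/H) = √(2 × 49,800 × 30 / 21.28) ≈ 374.72.
Average inventory = Q*/2 ≈ 374.72 / 2 = 187.359.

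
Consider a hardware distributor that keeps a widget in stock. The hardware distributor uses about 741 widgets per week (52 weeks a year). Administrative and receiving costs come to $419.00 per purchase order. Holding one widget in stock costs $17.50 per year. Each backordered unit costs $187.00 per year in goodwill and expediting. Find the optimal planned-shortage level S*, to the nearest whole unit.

S* ≈ 122 widgets

Annual demand D = 741 × 52 = 38,532.
With planned backorders, Q* = √(2DS/H) · √((H+B)/B).
√(2DS/H) = √(2 × 38,532 × 419 / 17.5) = 1358.356.
√((H+B)/B) = √((17.5+187)/187) = 1.0457.
Q* ≈ 1420.495.
S* = Q* · H/(H+B) = 1420.495 × 17.5/204.5 ≈ 121.558.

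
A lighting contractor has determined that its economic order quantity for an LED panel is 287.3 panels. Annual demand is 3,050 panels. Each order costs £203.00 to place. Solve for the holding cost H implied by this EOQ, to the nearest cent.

H ≈ £15.00

The basic EOQ model gives Q* = √(2DS/H); rearrange for the unknown.
From Q* = √(2DS/H): H = 2DS / Q*² = 2 × 3,050 × 203 / 287.3² = 15.0022.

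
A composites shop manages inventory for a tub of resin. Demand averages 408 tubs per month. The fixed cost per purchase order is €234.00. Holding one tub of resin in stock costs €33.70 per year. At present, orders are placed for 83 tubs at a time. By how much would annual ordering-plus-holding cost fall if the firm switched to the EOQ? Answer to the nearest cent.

Extra cost ≈ €6,414.37 per year

Annual demand D = 408 × 12 = 4,896.
EOQ = √(2DS/H) = √(2 × 4,896 × 234 / 33.7) ≈ 260.75.
Cost at Q* = (D/Q*)S + (Q*/2)H = √(2DSH) ≈ €8,787.36.
Cost at Q = 83: (4,896/83)×234 + (83/2)×33.7 = €13,803.18 + €1,398.55 = €15,201.73.
Excess = €15,201.73 − €8,787.36 = €6,414.37.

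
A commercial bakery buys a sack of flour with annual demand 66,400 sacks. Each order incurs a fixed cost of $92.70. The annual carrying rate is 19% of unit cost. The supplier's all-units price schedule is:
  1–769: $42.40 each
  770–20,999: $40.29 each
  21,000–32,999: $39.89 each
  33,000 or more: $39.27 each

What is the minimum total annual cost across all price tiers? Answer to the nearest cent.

TC* ≈ $2,684,963.66

Holding cost per unit per year at price C is H = 0.19·C.
Evaluate total cost at each tier's feasible EOQ or, if the EOQ is below the tier, at the tier's minimum quantity.
Tier 1 ($42.40): EOQ = 1236.2 exceeds tier's upper bound 769, so this tier is dominated.
EOQ at $40.29 = 1268.1 (feasible in tier 2): TC = 66,400×$40.29 + (66,400/1268.1)×92.7 + (1268.1/2)×0.19×$40.29 = $2,684,963.66.
EOQ at $39.89 = 1274.5 < 21000, so use break Q=21000: TC = 66,400×$39.89 + (66,400/21000.0)×92.7 + (21000.0/2)×0.19×$39.89 = $2,728,569.66.
EOQ at $39.27 = 1284.5 < 33000, so use break Q=33000: TC = 66,400×$39.27 + (66,400/33000.0)×92.7 + (33000.0/2)×0.19×$39.27 = $2,730,825.97.
Lowest total cost among the candidates is at Q = 1268.1.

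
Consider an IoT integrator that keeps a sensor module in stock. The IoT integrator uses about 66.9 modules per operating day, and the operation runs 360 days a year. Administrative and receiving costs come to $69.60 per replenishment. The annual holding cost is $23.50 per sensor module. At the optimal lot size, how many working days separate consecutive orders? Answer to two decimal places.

Annual demand D = 66.9 × 360 = 24,084.
EOQ = √(2DS/H) = √(2 × 24,084 × 69.6 / 23.5) ≈ 377.70.
Cycle time = Q*/D × 360 = 377.70 / 24,084 × 360 ≈ 5.646 days.

T ≈ 5.65 days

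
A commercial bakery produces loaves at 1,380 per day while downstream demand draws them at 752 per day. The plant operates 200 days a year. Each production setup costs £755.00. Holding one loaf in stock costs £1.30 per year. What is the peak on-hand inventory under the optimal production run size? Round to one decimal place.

Annual demand D = 752 × 200 = 150,400.
Production build-up factor (1 − d/p) = 1 − 752/1,380 = 0.4551.
Q* = √(2DS / (H(1 − d/p))) = √(2 × 150,400 × 755 / (1.3 × 0.4551)).
= √(227,104,000 / 0.5916) ≈ 19592.977.
Maximum inventory = Q*(1 − d/p) = 19592.977 × 0.4551 ≈ 8916.224.

I_max ≈ 8,916.2 loaves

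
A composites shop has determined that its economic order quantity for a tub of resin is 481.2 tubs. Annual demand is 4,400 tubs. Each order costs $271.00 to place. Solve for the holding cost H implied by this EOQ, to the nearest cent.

H ≈ $10.30

Squaring Q* = √(2DS/H) gives Q*² = 2DS/H.
From Q* = √(2DS/H): H = 2DS / Q*² = 2 × 4,400 × 271 / 481.2² = 10.2991.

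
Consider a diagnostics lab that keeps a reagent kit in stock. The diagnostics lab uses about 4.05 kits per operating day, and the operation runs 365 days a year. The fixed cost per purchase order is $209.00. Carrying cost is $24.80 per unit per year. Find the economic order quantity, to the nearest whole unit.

Q* ≈ 158 kits

Annual demand D = 4.05 × 365 = 1,478.25.
EOQ = √(2DS / H) = √(2 × 1,478.25 × 209 / 24.8).
= √(617,908.5 / 24.8) = √24,915.6653 ≈ 157.847.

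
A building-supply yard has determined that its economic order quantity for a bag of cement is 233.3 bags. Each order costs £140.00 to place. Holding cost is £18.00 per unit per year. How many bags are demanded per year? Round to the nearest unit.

Squaring Q* = √(2DS/H) gives Q*² = 2DS/H.
From Q* = √(2DS/H): D = Q*²H / (2S) = 233.3² × 18 / (2 × 140) = 3499.000.

D ≈ 3,499 bags per year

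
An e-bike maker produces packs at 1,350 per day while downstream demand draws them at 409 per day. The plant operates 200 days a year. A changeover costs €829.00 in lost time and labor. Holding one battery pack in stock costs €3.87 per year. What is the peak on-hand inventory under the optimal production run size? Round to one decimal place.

I_max ≈ 4,942.4 packs

Annual demand D = 409 × 200 = 81,800.
Production build-up factor (1 − d/p) = 1 − 409/1,350 = 0.6970.
Q* = √(2DS / (H(1 − d/p))) = √(2 × 81,800 × 829 / (3.87 × 0.6970)).
= √(135,624,400 / 2.6975) ≈ 7090.641.
Maximum inventory = Q*(1 − d/p) = 7090.641 × 0.6970 ≈ 4942.439.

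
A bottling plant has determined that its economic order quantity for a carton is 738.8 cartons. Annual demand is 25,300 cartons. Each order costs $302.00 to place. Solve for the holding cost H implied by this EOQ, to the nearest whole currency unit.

H ≈ $28

Squaring Q* = √(2DS/H) gives Q*² = 2DS/H.
From Q* = √(2DS/H): H = 2DS / Q*² = 2 × 25,300 × 302 / 738.8² = 27.9965.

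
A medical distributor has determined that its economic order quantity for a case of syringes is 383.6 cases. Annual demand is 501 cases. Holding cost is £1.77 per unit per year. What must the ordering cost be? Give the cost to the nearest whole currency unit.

S ≈ £260

The basic EOQ model gives Q* = √(2DS/H); rearrange for the unknown.
From Q* = √(2DS/H): S = Q*²H / (2D) = 383.6² × 1.77 / (2 × 501) = 259.9338.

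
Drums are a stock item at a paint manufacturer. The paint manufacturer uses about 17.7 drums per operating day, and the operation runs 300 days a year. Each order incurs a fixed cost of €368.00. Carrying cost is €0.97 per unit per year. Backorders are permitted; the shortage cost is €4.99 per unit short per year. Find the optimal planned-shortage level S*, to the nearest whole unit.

Annual demand D = 17.7 × 300 = 5,310.
With planned backorders, Q* = √(2DS/H) · √((H+B)/B).
√(2DS/H) = √(2 × 5,310 × 368 / 0.97) = 2007.245.
√((H+B)/B) = √((0.97+4.99)/4.99) = 1.0929.
Q* ≈ 2193.679.
S* = Q* · H/(H+B) = 2193.679 × 0.97/5.96 ≈ 357.025.

S* ≈ 357 drums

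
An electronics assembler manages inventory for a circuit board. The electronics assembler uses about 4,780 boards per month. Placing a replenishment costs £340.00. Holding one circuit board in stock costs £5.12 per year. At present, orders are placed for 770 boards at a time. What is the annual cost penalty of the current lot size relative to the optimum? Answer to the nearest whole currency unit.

Annual demand D = 4,780 × 12 = 57,360.
EOQ = √(2DS/H) = √(2 × 57,360 × 340 / 5.12) ≈ 2760.10.
Cost at Q* = (D/Q*)S + (Q*/2)H = √(2DSH) ≈ £14,131.69.
Cost at Q = 770: (57,360/770)×340 + (770/2)×5.12 = £25,327.79 + £1,971.20 = £27,298.99.
Excess = £27,298.99 − £14,131.69 = £13,167.31.

Extra cost ≈ £13,167 per year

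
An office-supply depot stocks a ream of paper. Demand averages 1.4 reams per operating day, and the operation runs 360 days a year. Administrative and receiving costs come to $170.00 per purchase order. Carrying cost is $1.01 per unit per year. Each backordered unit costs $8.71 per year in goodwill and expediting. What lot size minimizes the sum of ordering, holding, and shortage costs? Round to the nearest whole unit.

Annual demand D = 1.4 × 360 = 504.
With planned backorders, Q* = √(2DS/H) · √((H+B)/B).
√(2DS/H) = √(2 × 504 × 170 / 1.01) = 411.902.
√((H+B)/B) = √((1.01+8.71)/8.71) = 1.0564.
Q* ≈ 435.129.

Q* ≈ 435 reams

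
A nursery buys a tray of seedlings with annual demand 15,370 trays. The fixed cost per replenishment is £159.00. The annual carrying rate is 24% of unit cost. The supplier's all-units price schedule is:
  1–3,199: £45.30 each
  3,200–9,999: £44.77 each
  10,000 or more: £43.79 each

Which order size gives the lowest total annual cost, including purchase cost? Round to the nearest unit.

Q* ≈ 670 trays

Holding cost per unit per year at price C is H = 0.24·C.
For each price level, check whether its EOQ is feasible; otherwise the best quantity at that price is the breakpoint.
EOQ at £45.30 = 670.5 (feasible in tier 1): TC = 15,370×£45.30 + (15,370/670.5)×159 + (670.5/2)×0.24×£45.30 = £703,550.63.
EOQ at £44.77 = 674.5 < 3200, so use break Q=3200: TC = 15,370×£44.77 + (15,370/3200.0)×159 + (3200.0/2)×0.24×£44.77 = £706,070.28.
EOQ at £43.79 = 682.0 < 10000, so use break Q=10000: TC = 15,370×£43.79 + (15,370/10000.0)×159 + (10000.0/2)×0.24×£43.79 = £725,844.68.
Lowest total cost is £703,550.63 at Q = 670.5.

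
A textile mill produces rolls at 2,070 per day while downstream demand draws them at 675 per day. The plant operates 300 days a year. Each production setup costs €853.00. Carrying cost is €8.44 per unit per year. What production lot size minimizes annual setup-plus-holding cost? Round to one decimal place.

Annual demand D = 675 × 300 = 202,500.
Production build-up factor (1 − d/p) = 1 − 675/2,070 = 0.6739.
Q* = √(2DS / (H(1 − d/p))) = √(2 × 202,500 × 853 / (8.44 × 0.6739)).
= √(345,465,000 / 5.6878) ≈ 7793.434.

Q* ≈ 7,793.4 rolls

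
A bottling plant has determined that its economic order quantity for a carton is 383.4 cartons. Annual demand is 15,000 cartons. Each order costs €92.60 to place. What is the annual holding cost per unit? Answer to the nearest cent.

H ≈ €18.90

Invert the EOQ relation Q*² = 2DS/H.
From Q* = √(2DS/H): H = 2DS / Q*² = 2 × 15,000 × 92.6 / 383.4² = 18.8985.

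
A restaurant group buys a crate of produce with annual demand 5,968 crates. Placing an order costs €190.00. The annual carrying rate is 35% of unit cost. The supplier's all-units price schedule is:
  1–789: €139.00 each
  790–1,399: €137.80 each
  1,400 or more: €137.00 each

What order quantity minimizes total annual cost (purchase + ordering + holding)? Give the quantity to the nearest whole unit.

Q* ≈ 216 crates

Holding cost per unit per year at price C is H = 0.35·C.
Evaluate total cost at each tier's feasible EOQ or, if the EOQ is below the tier, at the tier's minimum quantity.
EOQ at €139.00 = 215.9 (feasible in tier 1): TC = 5,968×€139.00 + (5,968/215.9)×190 + (215.9/2)×0.35×€139.00 = €840,055.83.
EOQ at €137.80 = 216.8 < 790, so use break Q=790: TC = 5,968×€137.80 + (5,968/790.0)×190 + (790.0/2)×0.35×€137.80 = €842,876.59.
EOQ at €137.00 = 217.5 < 1400, so use break Q=1400: TC = 5,968×€137.00 + (5,968/1400.0)×190 + (1400.0/2)×0.35×€137.00 = €851,990.94.
Lowest total cost is €840,055.83 at Q = 215.9.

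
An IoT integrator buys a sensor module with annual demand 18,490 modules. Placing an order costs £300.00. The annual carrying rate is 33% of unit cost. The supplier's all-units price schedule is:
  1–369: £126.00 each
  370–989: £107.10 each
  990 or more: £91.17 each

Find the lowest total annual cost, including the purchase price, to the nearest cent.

Holding cost per unit per year at price C is H = 0.33·C.
For each price level, check whether its EOQ is feasible; otherwise the best quantity at that price is the breakpoint.
Tier 1 (£126.00): EOQ = 516.5 exceeds tier's upper bound 369, so this tier is dominated.
EOQ at £107.10 = 560.3 (feasible in tier 2): TC = 18,490×£107.10 + (18,490/560.3)×300 + (560.3/2)×0.33×£107.10 = £2,000,080.39.
EOQ at £91.17 = 607.2 < 990, so use break Q=990: TC = 18,490×£91.17 + (18,490/990.0)×300 + (990.0/2)×0.33×£91.17 = £1,706,228.95.
Lowest total cost among the candidates is at Q = 990.0.

TC* ≈ £1,706,228.95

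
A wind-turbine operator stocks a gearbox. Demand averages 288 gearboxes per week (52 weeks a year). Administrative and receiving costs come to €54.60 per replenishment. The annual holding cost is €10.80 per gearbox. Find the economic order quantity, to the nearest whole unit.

Q* ≈ 389 gearboxes

Annual demand D = 288 × 52 = 14,976.
EOQ = √(2DS / H) = √(2 × 14,976 × 54.6 / 10.8).
= √(1,635,379.2 / 10.8) = √151,424 ≈ 389.132.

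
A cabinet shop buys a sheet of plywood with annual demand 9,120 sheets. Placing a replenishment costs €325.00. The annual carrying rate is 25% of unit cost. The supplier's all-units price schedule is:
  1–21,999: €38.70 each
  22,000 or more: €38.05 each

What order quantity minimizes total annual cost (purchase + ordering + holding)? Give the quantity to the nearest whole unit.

Holding cost per unit per year at price C is H = 0.25·C.
Evaluate total cost at each tier's feasible EOQ or, if the EOQ is below the tier, at the tier's minimum quantity.
EOQ at €38.70 = 782.8 (feasible in tier 1): TC = 9,120×€38.70 + (9,120/782.8)×325 + (782.8/2)×0.25×€38.70 = €360,517.20.
EOQ at €38.05 = 789.4 < 22000, so use break Q=22000: TC = 9,120×€38.05 + (9,120/22000.0)×325 + (22000.0/2)×0.25×€38.05 = €451,788.23.
Lowest total cost is €360,517.20 at Q = 782.8.

Q* ≈ 783 sheets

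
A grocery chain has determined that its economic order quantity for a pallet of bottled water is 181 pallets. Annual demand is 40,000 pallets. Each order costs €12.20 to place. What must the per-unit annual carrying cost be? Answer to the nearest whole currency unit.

Squaring Q* = √(2DS/H) gives Q*² = 2DS/H.
From Q* = √(2DS/H): H = 2DS / Q*² = 2 × 40,000 × 12.2 / 181² = 29.7915.

H ≈ €30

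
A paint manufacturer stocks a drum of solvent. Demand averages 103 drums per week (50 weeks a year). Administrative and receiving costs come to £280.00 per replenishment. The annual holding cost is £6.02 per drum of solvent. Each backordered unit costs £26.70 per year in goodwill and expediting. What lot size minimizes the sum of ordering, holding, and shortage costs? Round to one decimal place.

Annual demand D = 103 × 50 = 5,150.
With planned backorders, Q* = √(2DS/H) · √((H+B)/B).
√(2DS/H) = √(2 × 5,150 × 280 / 6.02) = 692.149.
√((H+B)/B) = √((6.02+26.7)/26.7) = 1.1070.
Q* ≈ 766.215.

Q* ≈ 766.2 drums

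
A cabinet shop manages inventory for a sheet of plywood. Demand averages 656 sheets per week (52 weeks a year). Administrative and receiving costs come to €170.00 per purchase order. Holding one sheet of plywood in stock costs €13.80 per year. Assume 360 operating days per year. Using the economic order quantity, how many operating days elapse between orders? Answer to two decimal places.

T ≈ 9.67 days

Annual demand D = 656 × 52 = 34,112.
EOQ = √(2DS/H) = √(2 × 34,112 × 170 / 13.8) ≈ 916.76.
Cycle time = Q*/D × 360 = 916.76 / 34,112 × 360 ≈ 9.675 days.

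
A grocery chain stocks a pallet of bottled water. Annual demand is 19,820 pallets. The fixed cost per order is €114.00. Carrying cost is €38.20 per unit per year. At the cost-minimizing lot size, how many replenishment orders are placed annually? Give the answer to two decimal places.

Q* = √(2DS/H) = √(2 × 19,820 × 114 / 38.2) ≈ 343.94.
Orders per year = D / Q* = 19,820 / 343.94 ≈ 57.626.

N ≈ 57.63 orders per year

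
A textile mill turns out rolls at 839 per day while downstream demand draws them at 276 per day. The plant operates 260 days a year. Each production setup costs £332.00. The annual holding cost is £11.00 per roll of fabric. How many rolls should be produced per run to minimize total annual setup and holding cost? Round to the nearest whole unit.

Q* ≈ 2,541 rolls

Annual demand D = 276 × 260 = 71,760.
Production build-up factor (1 − d/p) = 1 − 276/839 = 0.6710.
Q* = √(2DS / (H(1 − d/p))) = √(2 × 71,760 × 332 / (11 × 0.6710)).
= √(47,648,640 / 7.3814) ≈ 2540.713.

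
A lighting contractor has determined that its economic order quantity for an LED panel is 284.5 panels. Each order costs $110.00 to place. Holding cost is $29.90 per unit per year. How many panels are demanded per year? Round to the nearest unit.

Squaring Q* = √(2DS/H) gives Q*² = 2DS/H.
From Q* = √(2DS/H): D = Q*²H / (2S) = 284.5² × 29.9 / (2 × 110) = 11000.516.

D ≈ 11,001 panels per year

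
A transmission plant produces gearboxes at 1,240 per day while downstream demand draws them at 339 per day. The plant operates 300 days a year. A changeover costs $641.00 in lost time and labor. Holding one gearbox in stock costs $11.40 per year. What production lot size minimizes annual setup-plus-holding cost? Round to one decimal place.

Annual demand D = 339 × 300 = 101,700.
Production build-up factor (1 − d/p) = 1 − 339/1,240 = 0.7266.
Q* = √(2DS / (H(1 − d/p))) = √(2 × 101,700 × 641 / (11.4 × 0.7266)).
= √(130,379,400 / 8.2834) ≈ 3967.350.

Q* ≈ 3,967.3 gearboxes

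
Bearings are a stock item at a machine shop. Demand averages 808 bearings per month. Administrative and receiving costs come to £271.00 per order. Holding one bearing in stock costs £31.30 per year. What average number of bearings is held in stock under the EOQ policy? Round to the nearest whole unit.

Average inventory ≈ 205 bearings

Annual demand D = 808 × 12 = 9,696.
EOQ = √(2DS/H) = √(2 × 9,696 × 271 / 31.3) ≈ 409.75.
Average inventory = Q*/2 ≈ 409.75 / 2 = 204.877.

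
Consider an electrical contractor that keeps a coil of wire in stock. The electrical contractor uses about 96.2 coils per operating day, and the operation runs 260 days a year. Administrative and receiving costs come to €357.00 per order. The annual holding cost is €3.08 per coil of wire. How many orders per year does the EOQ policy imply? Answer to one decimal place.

Annual demand D = 96.2 × 260 = 25,012.
The optimal lot size = √(2DS/H) = √(2 × 25,012 × 357 / 3.08) ≈ 2407.95.
Orders per year = D / Q* = 25,012 / 2407.95 ≈ 10.387.

N ≈ 10.4 orders per year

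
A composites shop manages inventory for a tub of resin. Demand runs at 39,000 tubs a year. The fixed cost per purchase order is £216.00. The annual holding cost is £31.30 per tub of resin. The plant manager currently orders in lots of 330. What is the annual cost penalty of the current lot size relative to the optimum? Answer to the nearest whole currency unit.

EOQ = √(2DS/H) = √(2 × 39,000 × 216 / 31.3) ≈ 733.67.
Cost at Q* = (D/Q*)S + (Q*/2)H = √(2DSH) ≈ £22,963.94.
Cost at Q = 330: (39,000/330)×216 + (330/2)×31.3 = £25,527.27 + £5,164.50 = £30,691.77.
Excess = £30,691.77 − £22,963.94 = £7,727.84.

Extra cost ≈ £7,728 per year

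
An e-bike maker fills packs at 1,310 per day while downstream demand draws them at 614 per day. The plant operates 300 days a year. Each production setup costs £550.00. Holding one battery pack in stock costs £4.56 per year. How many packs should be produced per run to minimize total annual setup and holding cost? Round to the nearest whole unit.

Annual demand D = 614 × 300 = 184,200.
Production build-up factor (1 − d/p) = 1 − 614/1,310 = 0.5313.
Q* = √(2DS / (H(1 − d/p))) = √(2 × 184,200 × 550 / (4.56 × 0.5313)).
= √(202,620,000 / 2.4227) ≈ 9145.127.

Q* ≈ 9,145 packs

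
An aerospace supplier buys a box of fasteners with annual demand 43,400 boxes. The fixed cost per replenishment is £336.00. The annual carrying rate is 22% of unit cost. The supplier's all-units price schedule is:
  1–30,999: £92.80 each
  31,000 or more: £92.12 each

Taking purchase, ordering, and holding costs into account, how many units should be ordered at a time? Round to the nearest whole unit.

Holding cost per unit per year at price C is H = 0.22·C.
Candidates are each tier's EOQ (if it falls in that tier) and each price-break quantity.
EOQ at £92.80 = 1195.2 (feasible in tier 1): TC = 43,400×£92.80 + (43,400/1195.2)×336 + (1195.2/2)×0.22×£92.80 = £4,051,921.40.
EOQ at £92.12 = 1199.6 < 31000, so use break Q=31000: TC = 43,400×£92.12 + (43,400/31000.0)×336 + (31000.0/2)×0.22×£92.12 = £4,312,607.60.
Lowest total cost is £4,051,921.40 at Q = 1195.2.

Q* ≈ 1,195 boxes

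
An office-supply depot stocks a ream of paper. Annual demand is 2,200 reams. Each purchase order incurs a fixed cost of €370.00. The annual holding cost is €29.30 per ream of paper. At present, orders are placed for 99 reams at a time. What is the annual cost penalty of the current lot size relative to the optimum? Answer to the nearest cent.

Extra cost ≈ €2,766.02 per year

EOQ = √(2DS/H) = √(2 × 2,200 × 370 / 29.3) ≈ 235.72.
Cost at Q* = (D/Q*)S + (Q*/2)H = √(2DSH) ≈ €6,906.55.
Cost at Q = 99: (2,200/99)×370 + (99/2)×29.3 = €8,222.22 + €1,450.35 = €9,672.57.
Excess = €9,672.57 − €6,906.55 = €2,766.02.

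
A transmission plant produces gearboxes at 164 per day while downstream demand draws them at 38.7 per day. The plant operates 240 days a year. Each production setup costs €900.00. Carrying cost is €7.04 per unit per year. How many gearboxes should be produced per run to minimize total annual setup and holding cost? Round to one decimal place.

Annual demand D = 38.7 × 240 = 9,288.
Production build-up factor (1 − d/p) = 1 − 38.7/164 = 0.7640.
Q* = √(2DS / (H(1 − d/p))) = √(2 × 9,288 × 900 / (7.04 × 0.7640)).
= √(16,718,400 / 5.3787) ≈ 1763.021.

Q* ≈ 1,763.0 gearboxes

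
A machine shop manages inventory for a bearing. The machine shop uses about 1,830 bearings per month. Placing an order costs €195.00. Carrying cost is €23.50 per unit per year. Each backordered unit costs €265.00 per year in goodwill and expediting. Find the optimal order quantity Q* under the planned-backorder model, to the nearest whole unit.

Q* ≈ 630 bearings

Annual demand D = 1,830 × 12 = 21,960.
With planned backorders, Q* = √(2DS/H) · √((H+B)/B).
√(2DS/H) = √(2 × 21,960 × 195 / 23.5) = 603.691.
√((H+B)/B) = √((23.5+265)/265) = 1.0434.
Q* ≈ 629.890.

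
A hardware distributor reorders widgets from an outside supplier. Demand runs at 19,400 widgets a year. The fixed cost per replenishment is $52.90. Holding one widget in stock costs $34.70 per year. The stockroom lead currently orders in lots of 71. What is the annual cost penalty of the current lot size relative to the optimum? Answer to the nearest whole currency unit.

Extra cost ≈ $7,247 per year

EOQ = √(2DS/H) = √(2 × 19,400 × 52.9 / 34.7) ≈ 243.21.
Cost at Q* = (D/Q*)S + (Q*/2)H = √(2DSH) ≈ $8,439.34.
Cost at Q = 71: (19,400/71)×52.9 + (71/2)×34.7 = $14,454.37 + $1,231.85 = $15,686.22.
Excess = $15,686.22 − $8,439.34 = $7,246.88.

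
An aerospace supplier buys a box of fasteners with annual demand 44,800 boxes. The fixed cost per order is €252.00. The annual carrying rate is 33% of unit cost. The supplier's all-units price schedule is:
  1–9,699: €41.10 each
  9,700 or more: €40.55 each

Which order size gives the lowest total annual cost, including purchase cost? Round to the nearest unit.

Holding cost per unit per year at price C is H = 0.33·C.
Evaluate total cost at each tier's feasible EOQ or, if the EOQ is below the tier, at the tier's minimum quantity.
EOQ at €41.10 = 1290.3 (feasible in tier 1): TC = 44,800×€41.10 + (44,800/1290.3)×252 + (1290.3/2)×0.33×€41.10 = €1,858,779.76.
EOQ at €40.55 = 1299.0 < 9700, so use break Q=9700: TC = 44,800×€40.55 + (44,800/9700.0)×252 + (9700.0/2)×0.33×€40.55 = €1,882,704.15.
Lowest total cost is €1,858,779.76 at Q = 1290.3.

Q* ≈ 1,290 boxes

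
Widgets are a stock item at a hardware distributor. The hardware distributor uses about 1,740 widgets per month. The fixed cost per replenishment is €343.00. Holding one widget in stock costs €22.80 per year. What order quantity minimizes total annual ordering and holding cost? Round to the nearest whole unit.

Q* ≈ 793 widgets

Annual demand D = 1,740 × 12 = 20,880.
EOQ = √(2DS / H) = √(2 × 20,880 × 343 / 22.8).
= √(14,323,680 / 22.8) = √628,231.5789 ≈ 792.611.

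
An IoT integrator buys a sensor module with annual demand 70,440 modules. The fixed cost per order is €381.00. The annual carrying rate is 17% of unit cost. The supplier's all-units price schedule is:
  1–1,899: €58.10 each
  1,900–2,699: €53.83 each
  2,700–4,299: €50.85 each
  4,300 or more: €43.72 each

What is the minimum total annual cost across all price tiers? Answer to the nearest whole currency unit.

Holding cost per unit per year at price C is H = 0.17·C.
Candidates are each tier's EOQ (if it falls in that tier) and each price-break quantity.
Tier 1 (€58.10): EOQ = 2331.2 exceeds tier's upper bound 1899, so this tier is dominated.
EOQ at €53.83 = 2421.9 (feasible in tier 2): TC = 70,440×€53.83 + (70,440/2421.9)×381 + (2421.9/2)×0.17×€53.83 = €3,813,947.96.
EOQ at €50.85 = 2491.8 < 2700, so use break Q=2700: TC = 70,440×€50.85 + (70,440/2700.0)×381 + (2700.0/2)×0.17×€50.85 = €3,603,483.94.
EOQ at €43.72 = 2687.3 < 4300, so use break Q=4300: TC = 70,440×€43.72 + (70,440/4300.0)×381 + (4300.0/2)×0.17×€43.72 = €3,101,857.77.
Lowest total cost among the candidates is at Q = 4300.0.

TC* ≈ €3,101,858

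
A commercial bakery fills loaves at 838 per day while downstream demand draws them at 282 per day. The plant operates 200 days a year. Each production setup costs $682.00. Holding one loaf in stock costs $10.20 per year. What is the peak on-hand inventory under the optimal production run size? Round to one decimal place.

I_max ≈ 2,237.0 loaves

Annual demand D = 282 × 200 = 56,400.
Production build-up factor (1 − d/p) = 1 − 282/838 = 0.6635.
Q* = √(2DS / (H(1 − d/p))) = √(2 × 56,400 × 682 / (10.2 × 0.6635)).
= √(76,929,600 / 6.7675) ≈ 3371.563.
Maximum inventory = Q*(1 − d/p) = 3371.563 × 0.6635 ≈ 2236.980.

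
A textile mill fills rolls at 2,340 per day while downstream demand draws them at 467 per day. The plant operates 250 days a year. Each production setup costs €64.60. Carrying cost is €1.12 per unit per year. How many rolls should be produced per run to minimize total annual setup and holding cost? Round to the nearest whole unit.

Q* ≈ 4,102 rolls

Annual demand D = 467 × 250 = 116,750.
Production build-up factor (1 − d/p) = 1 − 467/2,340 = 0.8004.
Q* = √(2DS / (H(1 − d/p))) = √(2 × 116,750 × 64.6 / (1.12 × 0.8004)).
= √(15,084,100 / 0.8965) ≈ 4101.944.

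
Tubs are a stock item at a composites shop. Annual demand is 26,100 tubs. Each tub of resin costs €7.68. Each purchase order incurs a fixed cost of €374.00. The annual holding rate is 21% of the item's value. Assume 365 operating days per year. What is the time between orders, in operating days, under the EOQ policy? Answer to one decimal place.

T ≈ 48.7 days

Holding cost H = 0.21 × €7.68 = €1.6128 per unit per year.
EOQ = √(2DS/H) = √(2 × 26,100 × 374 / 1.6128) ≈ 3479.21.
Cycle time = Q*/D × 365 = 3479.21 / 26,100 × 365 ≈ 48.656 days.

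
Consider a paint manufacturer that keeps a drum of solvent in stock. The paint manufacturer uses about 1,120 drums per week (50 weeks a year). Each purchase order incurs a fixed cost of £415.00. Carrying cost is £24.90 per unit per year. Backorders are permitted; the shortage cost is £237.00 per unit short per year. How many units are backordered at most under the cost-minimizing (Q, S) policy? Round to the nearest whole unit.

S* ≈ 137 drums

Annual demand D = 1,120 × 50 = 56,000.
With planned backorders, Q* = √(2DS/H) · √((H+B)/B).
√(2DS/H) = √(2 × 56,000 × 415 / 24.9) = 1366.260.
√((H+B)/B) = √((24.9+237)/237) = 1.0512.
Q* ≈ 1436.240.
S* = Q* · H/(H+B) = 1436.240 × 24.9/261.9 ≈ 136.550.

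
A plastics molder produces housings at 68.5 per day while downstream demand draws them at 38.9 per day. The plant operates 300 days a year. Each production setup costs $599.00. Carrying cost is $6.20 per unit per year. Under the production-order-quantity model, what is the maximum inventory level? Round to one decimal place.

Annual demand D = 38.9 × 300 = 11,670.
Production build-up factor (1 − d/p) = 1 − 38.9/68.5 = 0.4321.
Q* = √(2DS / (H(1 − d/p))) = √(2 × 11,670 × 599 / (6.2 × 0.4321)).
= √(13,980,660 / 2.6791) ≈ 2284.375.
Maximum inventory = Q*(1 − d/p) = 2284.375 × 0.4321 ≈ 987.117.

I_max ≈ 987.1 housings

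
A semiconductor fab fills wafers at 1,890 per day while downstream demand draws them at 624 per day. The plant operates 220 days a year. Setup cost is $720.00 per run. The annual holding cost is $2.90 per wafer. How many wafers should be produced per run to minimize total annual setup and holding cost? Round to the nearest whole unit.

Q* ≈ 10,088 wafers

Annual demand D = 624 × 220 = 137,280.
Production build-up factor (1 − d/p) = 1 − 624/1,890 = 0.6698.
Q* = √(2DS / (H(1 − d/p))) = √(2 × 137,280 × 720 / (2.9 × 0.6698)).
= √(197,683,200 / 1.9425) ≈ 10087.881.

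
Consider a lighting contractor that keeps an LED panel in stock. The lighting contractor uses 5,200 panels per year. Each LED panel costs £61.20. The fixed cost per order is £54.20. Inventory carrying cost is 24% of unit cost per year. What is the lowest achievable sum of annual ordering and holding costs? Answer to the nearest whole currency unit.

Holding cost H = 0.24 × £61.20 = £14.6880 per unit per year.
EOQ = √(2DS/H) = √(2 × 5,200 × 54.2 / 14.688) ≈ 195.90.
At Q*, ordering cost (D/Q*)S equals holding cost (Q*/2)H, each = √(DSH/2).
Minimum total = √(2DSH) = √(2 × 5,200 × 54.2 × 14.688) ≈ 2877.383.

TC* ≈ £2,877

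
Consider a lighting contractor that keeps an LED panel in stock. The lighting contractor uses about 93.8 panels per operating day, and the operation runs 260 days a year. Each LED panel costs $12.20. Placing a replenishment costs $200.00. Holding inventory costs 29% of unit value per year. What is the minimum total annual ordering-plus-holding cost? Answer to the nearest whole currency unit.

TC* ≈ $5,875

Annual demand D = 93.8 × 260 = 24,388.
Holding cost H = 0.29 × $12.20 = $3.5380 per unit per year.
EOQ = √(2DS/H) = √(2 × 24,388 × 200 / 3.538) ≈ 1660.50.
At Q*, ordering cost (D/Q*)S equals holding cost (Q*/2)H, each = √(DSH/2).
Minimum total = √(2DSH) = √(2 × 24,388 × 200 × 3.538) ≈ 5874.853.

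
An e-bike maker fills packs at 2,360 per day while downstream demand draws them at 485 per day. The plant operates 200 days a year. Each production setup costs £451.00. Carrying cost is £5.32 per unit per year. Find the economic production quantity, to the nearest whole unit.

Annual demand D = 485 × 200 = 97,000.
Production build-up factor (1 − d/p) = 1 − 485/2,360 = 0.7945.
Q* = √(2DS / (H(1 − d/p))) = √(2 × 97,000 × 451 / (5.32 × 0.7945)).
= √(87,494,000 / 4.2267) ≈ 4549.762.

Q* ≈ 4,550 packs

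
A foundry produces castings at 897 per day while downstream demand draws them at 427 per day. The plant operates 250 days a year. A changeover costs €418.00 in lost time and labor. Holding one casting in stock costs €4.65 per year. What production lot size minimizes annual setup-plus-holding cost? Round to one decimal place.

Annual demand D = 427 × 250 = 106,750.
Production build-up factor (1 − d/p) = 1 − 427/897 = 0.5240.
Q* = √(2DS / (H(1 − d/p))) = √(2 × 106,750 × 418 / (4.65 × 0.5240)).
= √(89,243,000 / 2.4365) ≈ 6052.125.

Q* ≈ 6,052.1 castings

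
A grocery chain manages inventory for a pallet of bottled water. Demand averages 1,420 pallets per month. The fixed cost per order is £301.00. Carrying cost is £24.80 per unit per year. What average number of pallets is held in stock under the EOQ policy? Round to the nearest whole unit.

Annual demand D = 1,420 × 12 = 17,040.
EOQ = √(2DS/H) = √(2 × 17,040 × 301 / 24.8) ≈ 643.14.
Average inventory = Q*/2 ≈ 643.14 / 2 = 321.571.

Average inventory ≈ 322 pallets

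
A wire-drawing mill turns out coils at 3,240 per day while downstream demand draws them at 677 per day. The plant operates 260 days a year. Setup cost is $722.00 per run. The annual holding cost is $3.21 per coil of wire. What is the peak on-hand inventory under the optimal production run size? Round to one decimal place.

Annual demand D = 677 × 260 = 176,020.
Production build-up factor (1 − d/p) = 1 − 677/3,240 = 0.7910.
Q* = √(2DS / (H(1 − d/p))) = √(2 × 176,020 × 722 / (3.21 × 0.7910)).
= √(254,172,880 / 2.5393) ≈ 10004.843.
Maximum inventory = Q*(1 − d/p) = 10004.843 × 0.7910 ≈ 7914.325.

I_max ≈ 7,914.3 coils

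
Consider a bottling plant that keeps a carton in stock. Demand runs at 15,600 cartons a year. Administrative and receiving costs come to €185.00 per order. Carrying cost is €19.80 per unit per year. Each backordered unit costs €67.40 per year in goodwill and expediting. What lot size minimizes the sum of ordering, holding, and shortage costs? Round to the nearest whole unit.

Q* ≈ 614 cartons

With planned backorders, Q* = √(2DS/H) · √((H+B)/B).
√(2DS/H) = √(2 × 15,600 × 185 / 19.8) = 539.921.
√((H+B)/B) = √((19.8+67.4)/67.4) = 1.1374.
Q* ≈ 614.128.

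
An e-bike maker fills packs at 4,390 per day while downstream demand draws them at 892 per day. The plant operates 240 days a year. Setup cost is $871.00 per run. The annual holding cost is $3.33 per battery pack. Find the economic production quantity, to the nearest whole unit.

Q* ≈ 11,855 packs

Annual demand D = 892 × 240 = 214,080.
Production build-up factor (1 − d/p) = 1 − 892/4,390 = 0.7968.
Q* = √(2DS / (H(1 − d/p))) = √(2 × 214,080 × 871 / (3.33 × 0.7968)).
= √(372,927,360 / 2.6534) ≈ 11855.295.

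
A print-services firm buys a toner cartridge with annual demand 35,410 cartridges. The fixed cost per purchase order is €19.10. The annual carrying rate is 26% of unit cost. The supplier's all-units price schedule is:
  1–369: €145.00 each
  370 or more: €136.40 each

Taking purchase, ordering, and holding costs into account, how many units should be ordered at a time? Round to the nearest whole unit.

Holding cost per unit per year at price C is H = 0.26·C.
For each price level, check whether its EOQ is feasible; otherwise the best quantity at that price is the breakpoint.
EOQ at €145.00 = 189.4 (feasible in tier 1): TC = 35,410×€145.00 + (35,410/189.4)×19.1 + (189.4/2)×0.26×€145.00 = €5,141,591.10.
EOQ at €136.40 = 195.3 < 370, so use break Q=370: TC = 35,410×€136.40 + (35,410/370.0)×19.1 + (370.0/2)×0.26×€136.40 = €4,838,312.76.
Lowest total cost is €4,838,312.76 at Q = 370.0.

Q* ≈ 370 cartridges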